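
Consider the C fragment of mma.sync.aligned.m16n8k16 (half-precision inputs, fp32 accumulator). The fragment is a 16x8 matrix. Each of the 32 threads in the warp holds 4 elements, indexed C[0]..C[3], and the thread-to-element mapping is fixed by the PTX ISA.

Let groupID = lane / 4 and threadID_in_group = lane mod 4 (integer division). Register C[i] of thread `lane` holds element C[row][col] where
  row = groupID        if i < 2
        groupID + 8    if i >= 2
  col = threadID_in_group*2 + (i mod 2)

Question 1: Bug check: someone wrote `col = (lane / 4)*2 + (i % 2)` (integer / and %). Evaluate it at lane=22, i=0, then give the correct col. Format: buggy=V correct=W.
`(lane / 4)*2 + (i % 2)`[22,0]->10
lane 22->22/4=5, 22 mod 4=2
i=0  r:5+0->5  c:2·2+0->4
col: 10 vs 4

buggy=10 correct=4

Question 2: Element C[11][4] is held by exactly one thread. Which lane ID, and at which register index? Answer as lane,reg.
r=11->g=3,rb=1  c=4->t=2,b0=0
L=3*4+2=14  i=1*2+0=2

14,2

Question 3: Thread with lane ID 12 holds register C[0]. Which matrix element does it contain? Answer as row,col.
3,0

lane 12->12/4=3, 12 mod 4=0
i=0  r:3+0->3  c:2·0+0->0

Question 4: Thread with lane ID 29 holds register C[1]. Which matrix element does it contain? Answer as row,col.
lane 29→29/4=7, 29 mod 4=1
i=1  r:7+0→7  c:2·1+1→3

7,3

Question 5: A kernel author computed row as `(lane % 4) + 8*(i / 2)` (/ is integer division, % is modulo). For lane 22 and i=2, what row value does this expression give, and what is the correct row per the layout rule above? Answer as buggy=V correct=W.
`(lane % 4) + 8*(i / 2)`[22,2]->10
lane 22->22/4=5, 22 mod 4=2
i=2  r:5+8->13  c:2·2+0->4
row: 10 vs 13

buggy=10 correct=13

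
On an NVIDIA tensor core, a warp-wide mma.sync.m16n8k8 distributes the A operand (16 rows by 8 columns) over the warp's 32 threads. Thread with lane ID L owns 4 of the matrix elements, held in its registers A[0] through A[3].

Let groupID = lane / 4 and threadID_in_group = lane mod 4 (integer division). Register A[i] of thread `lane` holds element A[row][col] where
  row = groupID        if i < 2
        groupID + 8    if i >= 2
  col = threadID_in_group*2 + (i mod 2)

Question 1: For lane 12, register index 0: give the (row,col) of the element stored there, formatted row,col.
3,0

L=12->g=12>>2=3, t=12&3=0
[0]->row 3+0=3  col 0·2+0=0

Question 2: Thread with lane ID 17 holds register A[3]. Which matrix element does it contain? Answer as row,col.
L=17→G=17>>2=4, T=17&3=1
[3]→row 4+8=12  col 1·2+1=3

12,3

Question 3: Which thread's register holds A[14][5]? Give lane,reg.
r: 14->gid=6,r8=1  c: 5->tid=2,i&1=1
L=6*4+2=26  i=1*2+1=3

26,3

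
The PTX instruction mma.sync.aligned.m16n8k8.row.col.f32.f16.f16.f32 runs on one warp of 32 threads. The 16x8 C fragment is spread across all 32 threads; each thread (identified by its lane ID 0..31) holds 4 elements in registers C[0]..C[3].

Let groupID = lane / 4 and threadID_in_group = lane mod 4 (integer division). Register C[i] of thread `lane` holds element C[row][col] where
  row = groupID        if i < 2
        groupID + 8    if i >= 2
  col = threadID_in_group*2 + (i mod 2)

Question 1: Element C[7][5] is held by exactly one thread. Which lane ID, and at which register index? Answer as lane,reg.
r=7→G=7,rhi=0  c=5→T=2,p=1
L=7*4+2=30  i=0*2+1=1

30,1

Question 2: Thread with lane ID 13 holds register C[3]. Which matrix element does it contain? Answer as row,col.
11,3

L=13->g=13>>2=3, t=13&3=1
[3]->row 3+8=11  col 1·2+1=3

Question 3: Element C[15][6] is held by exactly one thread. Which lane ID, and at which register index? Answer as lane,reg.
31,2

r=15->g=7,rb=1  c=6->t=3,b0=0
L=7*4+3=31  i=1*2+0=2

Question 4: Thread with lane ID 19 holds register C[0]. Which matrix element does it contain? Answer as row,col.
19: grp=4,tig=3
[0] (4+0,3*2+0) = (4,6)

4,6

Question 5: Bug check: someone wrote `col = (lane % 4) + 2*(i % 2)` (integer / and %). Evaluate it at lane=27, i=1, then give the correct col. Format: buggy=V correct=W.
`(lane % 4) + 2*(i % 2)`[27,1]->5
L=27->gid=27>>2=6, tid=27&3=3
[1]->row 6+0=6  col 3·2+1=7
col: 5 vs 7

buggy=5 correct=7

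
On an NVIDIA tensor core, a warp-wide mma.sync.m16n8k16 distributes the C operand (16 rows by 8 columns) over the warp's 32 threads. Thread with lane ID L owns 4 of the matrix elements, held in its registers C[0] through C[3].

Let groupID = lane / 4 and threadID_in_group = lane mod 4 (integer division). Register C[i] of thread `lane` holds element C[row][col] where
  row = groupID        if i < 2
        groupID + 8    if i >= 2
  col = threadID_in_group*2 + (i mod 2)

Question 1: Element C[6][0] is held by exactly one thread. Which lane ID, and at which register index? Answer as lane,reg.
24,0

r: 6->gid=6,r8=0  c: 0->tid=0,i&1=0
L=6*4+0=24  i=0*2+0=0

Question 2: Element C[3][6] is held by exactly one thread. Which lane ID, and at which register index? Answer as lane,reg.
r=3->g=3,rb=0  c=6->t=3,b0=0
L=3*4+3=15  i=0*2+0=0

15,0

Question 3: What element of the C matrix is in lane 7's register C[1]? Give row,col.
1,7

lane 7=>7/4=1, 7 mod 4=3
i=1  r:1+0=>1  c:2·3+1=>7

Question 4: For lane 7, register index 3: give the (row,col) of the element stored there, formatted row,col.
9,7

L=7→G=7>>2=1, T=7&3=3
[3]→row 1+8=9  col 3·2+1=7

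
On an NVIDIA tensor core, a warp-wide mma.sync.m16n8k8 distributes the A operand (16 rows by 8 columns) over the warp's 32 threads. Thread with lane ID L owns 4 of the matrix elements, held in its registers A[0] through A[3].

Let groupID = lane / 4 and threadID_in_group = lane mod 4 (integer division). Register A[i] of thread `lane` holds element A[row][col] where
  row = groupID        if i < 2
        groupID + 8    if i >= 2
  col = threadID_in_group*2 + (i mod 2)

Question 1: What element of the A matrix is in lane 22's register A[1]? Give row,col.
22: gid=5,tid=2
[1] (5+0,2*2+1) = (5,5)

5,5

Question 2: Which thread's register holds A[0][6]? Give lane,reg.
3,0

r=0⇒gr=0,Rb=0  c=6⇒th=3,odd=0
L=0*4+3=3  i=0*2+0=0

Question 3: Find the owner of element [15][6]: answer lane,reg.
31,2

r:15=>grp=7,rB=1  c:6=>tig=3,lo=0
L=7*4+3=31  i=1*2+0=2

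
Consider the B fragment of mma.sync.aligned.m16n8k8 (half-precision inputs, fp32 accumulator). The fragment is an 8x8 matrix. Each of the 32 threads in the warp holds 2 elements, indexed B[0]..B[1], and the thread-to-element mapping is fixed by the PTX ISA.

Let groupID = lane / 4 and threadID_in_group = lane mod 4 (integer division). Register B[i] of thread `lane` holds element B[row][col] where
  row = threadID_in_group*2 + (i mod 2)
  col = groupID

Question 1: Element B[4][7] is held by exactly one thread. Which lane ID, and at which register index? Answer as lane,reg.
c=7⇒gr=7  r=4⇒th=2,odd=0
L=7*4+2=30  i=0=0

30,0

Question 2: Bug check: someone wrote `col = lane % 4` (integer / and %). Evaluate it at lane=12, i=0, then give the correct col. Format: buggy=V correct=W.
buggy=0 correct=3

`lane % 4`[12,0]->0
L=12->gid=12>>2=3, tid=12&3=0
[0]->row 0·2+0=0  col gid=3
col: 0 vs 3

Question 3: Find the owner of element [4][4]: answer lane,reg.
c: 4->gid=4  r: 4->tid=2,i&1=0
L=4*4+2=18  i=0=0

18,0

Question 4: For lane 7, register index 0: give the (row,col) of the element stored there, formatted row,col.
7: gid=1,tid=3
[0] (3*2+0,1) = (6,1)

6,1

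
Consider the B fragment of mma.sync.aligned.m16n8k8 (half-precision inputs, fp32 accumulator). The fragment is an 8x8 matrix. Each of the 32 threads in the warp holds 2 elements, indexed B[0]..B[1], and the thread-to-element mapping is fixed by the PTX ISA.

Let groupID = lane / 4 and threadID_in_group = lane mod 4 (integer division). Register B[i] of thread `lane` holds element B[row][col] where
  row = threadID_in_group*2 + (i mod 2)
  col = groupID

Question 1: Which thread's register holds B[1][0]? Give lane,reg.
0,1

c:0=>grp=0  r:1=>tig=0,lo=1
L=0*4+0=0  i=1=1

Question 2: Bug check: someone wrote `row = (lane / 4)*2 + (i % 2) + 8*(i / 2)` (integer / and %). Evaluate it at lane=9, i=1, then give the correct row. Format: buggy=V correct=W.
buggy=5 correct=3

`(lane / 4)*2 + (i % 2) + 8*(i / 2)`[9,1]=>5
9: grp=2,tig=1
[1] (1*2+1,2) = (3,2)
row: 5 vs 3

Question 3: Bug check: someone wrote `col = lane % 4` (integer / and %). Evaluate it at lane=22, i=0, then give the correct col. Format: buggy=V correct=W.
`lane % 4`[22,0]→2
L=22→G=22>>2=5, T=22&3=2
[0]→row 2·2+0=4  col G=5
col: 2 vs 5

buggy=2 correct=5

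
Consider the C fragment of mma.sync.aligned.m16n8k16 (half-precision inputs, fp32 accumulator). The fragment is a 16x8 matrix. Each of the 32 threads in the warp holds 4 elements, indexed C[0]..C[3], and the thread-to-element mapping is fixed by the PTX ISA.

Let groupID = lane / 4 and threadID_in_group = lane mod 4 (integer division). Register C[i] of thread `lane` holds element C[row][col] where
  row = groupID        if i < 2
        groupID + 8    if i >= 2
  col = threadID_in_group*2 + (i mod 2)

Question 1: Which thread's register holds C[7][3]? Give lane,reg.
r=7⇒gr=7,Rb=0  c=3⇒th=1,odd=1
L=7*4+1=29  i=0*2+1=1

29,1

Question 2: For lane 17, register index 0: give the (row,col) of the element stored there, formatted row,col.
4,2

lane 17: G=4 (17/4), T=1 (17%4)
i=0: r=4+0=4, c=1*2+0=2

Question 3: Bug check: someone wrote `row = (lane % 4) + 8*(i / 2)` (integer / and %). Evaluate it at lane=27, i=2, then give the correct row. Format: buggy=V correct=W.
buggy=11 correct=14

`(lane % 4) + 8*(i / 2)`[27,2]=>11
lane 27: grp=6 (27/4), tig=3 (27%4)
i=2: r=6+8=14, c=3*2+0=6
row: 11 vs 14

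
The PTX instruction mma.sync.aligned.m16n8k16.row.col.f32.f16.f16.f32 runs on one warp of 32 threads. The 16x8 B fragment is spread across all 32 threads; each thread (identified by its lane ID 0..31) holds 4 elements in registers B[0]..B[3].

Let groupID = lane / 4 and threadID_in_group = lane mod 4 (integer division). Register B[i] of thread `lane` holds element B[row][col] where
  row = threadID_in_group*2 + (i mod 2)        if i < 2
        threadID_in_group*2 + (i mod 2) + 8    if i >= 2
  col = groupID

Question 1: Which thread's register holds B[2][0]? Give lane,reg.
c=0→G=0  r=2→rhi=0,T=1,p=0
L=0*4+1=1  i=0*2+0=0

1,0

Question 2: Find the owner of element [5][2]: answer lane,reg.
10,1

c:2=>grp=2  r:5=>rB=0,tig=2,lo=1
L=2*4+2=10  i=0*2+1=1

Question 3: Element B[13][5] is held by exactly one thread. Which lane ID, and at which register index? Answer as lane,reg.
c:5=>grp=5  r:13=>rB=1,tig=2,lo=1
L=5*4+2=22  i=1*2+1=3

22,3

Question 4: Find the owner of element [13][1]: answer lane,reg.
c:1=>grp=1  r:13=>rB=1,tig=2,lo=1
L=1*4+2=6  i=1*2+1=3

6,3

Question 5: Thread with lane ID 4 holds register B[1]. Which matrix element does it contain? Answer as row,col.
4: gid=1,tid=0
[1] (0*2+1+0,1) = (1,1)

1,1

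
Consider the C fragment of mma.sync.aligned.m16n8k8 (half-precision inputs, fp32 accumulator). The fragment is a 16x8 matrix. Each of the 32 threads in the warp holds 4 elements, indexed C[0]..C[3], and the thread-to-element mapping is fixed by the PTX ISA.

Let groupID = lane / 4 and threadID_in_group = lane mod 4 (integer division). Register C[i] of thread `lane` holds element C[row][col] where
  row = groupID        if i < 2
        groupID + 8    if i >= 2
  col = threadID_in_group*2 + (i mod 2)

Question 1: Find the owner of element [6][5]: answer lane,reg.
26,1

r=6⇒gr=6,Rb=0  c=5⇒th=2,odd=1
L=6*4+2=26  i=0*2+1=1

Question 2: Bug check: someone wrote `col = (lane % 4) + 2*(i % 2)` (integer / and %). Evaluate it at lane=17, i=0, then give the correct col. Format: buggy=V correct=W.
`(lane % 4) + 2*(i % 2)`[17,0]->1
lane 17->17/4=4, 17 mod 4=1
i=0  r:4+0->4  c:2·1+0->2
col: 1 vs 2

buggy=1 correct=2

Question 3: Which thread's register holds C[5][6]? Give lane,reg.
23,0

r=5⇒gr=5,Rb=0  c=6⇒th=3,odd=0
L=5*4+3=23  i=0*2+0=0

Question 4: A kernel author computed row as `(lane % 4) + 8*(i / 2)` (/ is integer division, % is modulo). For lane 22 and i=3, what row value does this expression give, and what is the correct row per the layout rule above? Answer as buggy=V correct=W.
buggy=10 correct=13

`(lane % 4) + 8*(i / 2)`[22,3]=>10
22: grp=5,tig=2
[3] (5+8,2*2+1) = (13,5)
row: 10 vs 13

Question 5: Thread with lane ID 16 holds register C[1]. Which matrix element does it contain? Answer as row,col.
lane 16: g=4 (16/4), t=0 (16%4)
i=1: r=4+0=4, c=0*2+1=1

4,1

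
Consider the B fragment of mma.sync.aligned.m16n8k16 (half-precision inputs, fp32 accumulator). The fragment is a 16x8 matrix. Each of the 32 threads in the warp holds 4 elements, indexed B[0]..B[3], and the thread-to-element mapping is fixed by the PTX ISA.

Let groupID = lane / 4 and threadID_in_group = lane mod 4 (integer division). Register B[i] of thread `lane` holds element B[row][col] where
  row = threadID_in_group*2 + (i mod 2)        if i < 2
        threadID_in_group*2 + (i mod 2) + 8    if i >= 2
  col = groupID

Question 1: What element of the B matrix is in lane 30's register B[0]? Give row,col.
lane 30: G=7 (30/4), T=2 (30%4)
i=0: r=2*2+0+0=4, c=G=7

4,7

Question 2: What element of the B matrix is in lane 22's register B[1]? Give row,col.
lane 22⇒22/4=5, 22 mod 4=2
i=1  r:2·2+1+0⇒5  c:5

5,5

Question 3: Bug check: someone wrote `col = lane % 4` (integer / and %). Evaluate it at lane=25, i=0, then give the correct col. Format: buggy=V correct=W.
`lane % 4`[25,0]→1
lane 25: G=6 (25/4), T=1 (25%4)
i=0: r=1*2+0+0=2, c=G=6
col: 1 vs 6

buggy=1 correct=6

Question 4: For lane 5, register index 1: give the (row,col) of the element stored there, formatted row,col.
5: G=1,T=1
[1] (1*2+1+0,1) = (3,1)

3,1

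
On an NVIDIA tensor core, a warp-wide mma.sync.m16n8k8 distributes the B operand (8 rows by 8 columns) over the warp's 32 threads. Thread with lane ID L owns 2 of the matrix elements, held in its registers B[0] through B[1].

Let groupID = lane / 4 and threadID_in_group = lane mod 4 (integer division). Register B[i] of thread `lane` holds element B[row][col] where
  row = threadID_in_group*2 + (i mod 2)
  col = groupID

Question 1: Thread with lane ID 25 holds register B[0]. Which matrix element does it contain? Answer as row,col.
lane 25->25/4=6, 25 mod 4=1
i=0  r:2·1+0->2  c:6

2,6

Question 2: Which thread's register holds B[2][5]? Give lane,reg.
21,0

c=5->g=5  r=2->t=1,b0=0
L=5*4+1=21  i=0=0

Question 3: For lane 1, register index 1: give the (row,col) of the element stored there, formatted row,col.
lane 1→1/4=0, 1 mod 4=1
i=1  r:2·1+1→3  c:0

3,0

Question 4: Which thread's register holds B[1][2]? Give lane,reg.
c:2=>grp=2  r:1=>tig=0,lo=1
L=2*4+0=8  i=1=1

8,1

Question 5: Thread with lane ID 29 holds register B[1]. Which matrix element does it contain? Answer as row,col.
3,7

L=29->g=29>>2=7, t=29&3=1
[1]->row 1·2+1=3  col g=7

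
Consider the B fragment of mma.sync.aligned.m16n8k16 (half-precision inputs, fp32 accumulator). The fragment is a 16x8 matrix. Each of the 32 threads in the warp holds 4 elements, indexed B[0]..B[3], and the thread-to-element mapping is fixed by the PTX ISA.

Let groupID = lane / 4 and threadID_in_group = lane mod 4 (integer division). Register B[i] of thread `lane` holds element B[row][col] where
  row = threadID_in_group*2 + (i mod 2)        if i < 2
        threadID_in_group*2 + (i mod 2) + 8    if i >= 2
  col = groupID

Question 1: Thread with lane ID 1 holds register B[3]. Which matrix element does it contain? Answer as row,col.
lane 1->1/4=0, 1 mod 4=1
i=3  r:2·1+1+8->11  c:0

11,0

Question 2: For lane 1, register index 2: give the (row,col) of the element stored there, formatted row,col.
10,0

lane 1->1/4=0, 1 mod 4=1
i=2  r:2·1+0+8->10  c:0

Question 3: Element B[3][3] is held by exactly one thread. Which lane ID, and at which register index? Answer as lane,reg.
13,1

c: 3->gid=3  r: 3->r8=0,tid=1,i&1=1
L=3*4+1=13  i=0*2+1=1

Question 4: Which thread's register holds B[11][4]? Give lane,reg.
c:4=>grp=4  r:11=>rB=1,tig=1,lo=1
L=4*4+1=17  i=1*2+1=3

17,3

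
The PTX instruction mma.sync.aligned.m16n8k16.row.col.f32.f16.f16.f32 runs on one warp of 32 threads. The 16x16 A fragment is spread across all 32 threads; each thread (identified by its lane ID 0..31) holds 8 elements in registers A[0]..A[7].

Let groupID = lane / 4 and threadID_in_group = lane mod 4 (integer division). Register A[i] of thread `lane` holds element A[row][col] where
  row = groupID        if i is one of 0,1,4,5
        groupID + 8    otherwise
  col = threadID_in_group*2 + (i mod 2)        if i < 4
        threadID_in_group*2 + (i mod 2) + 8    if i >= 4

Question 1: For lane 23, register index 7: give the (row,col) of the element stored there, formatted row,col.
L=23->gid=23>>2=5, tid=23&3=3
[7]->row 5+8=13  col 3·2+1+8=15

13,15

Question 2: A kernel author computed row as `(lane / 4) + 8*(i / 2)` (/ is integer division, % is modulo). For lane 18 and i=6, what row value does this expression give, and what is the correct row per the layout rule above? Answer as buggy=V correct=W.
buggy=28 correct=12

`(lane / 4) + 8*(i / 2)`[18,6]->28
L=18->g=18>>2=4, t=18&3=2
[6]->row 4+8=12  col 2·2+0+8=12
row: 28 vs 12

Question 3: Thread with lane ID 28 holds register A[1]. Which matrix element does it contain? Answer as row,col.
7,1

L=28⇒gr=28>>2=7, th=28&3=0
[1]⇒row 7+0=7  col 0·2+1+0=1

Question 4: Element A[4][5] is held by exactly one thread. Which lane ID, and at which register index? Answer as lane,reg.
r:4=>grp=4,rB=0  c:5=>cB=0,tig=2,lo=1
L=4*4+2=18  i=0*4+0*2+1=1

18,1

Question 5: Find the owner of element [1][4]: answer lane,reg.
r: 1->gid=1,r8=0  c: 4->c8=0,tid=2,i&1=0
L=1*4+2=6  i=0*4+0*2+0=0

6,0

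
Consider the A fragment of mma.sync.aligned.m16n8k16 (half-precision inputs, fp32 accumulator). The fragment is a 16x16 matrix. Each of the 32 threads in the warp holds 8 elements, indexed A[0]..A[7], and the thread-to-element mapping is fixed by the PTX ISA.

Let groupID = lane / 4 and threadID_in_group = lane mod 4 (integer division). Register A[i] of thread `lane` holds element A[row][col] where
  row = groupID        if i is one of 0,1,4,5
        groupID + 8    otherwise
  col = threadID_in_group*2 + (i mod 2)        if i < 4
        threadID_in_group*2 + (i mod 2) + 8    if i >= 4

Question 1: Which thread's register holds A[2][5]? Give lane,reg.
r:2=>grp=2,rB=0  c:5=>cB=0,tig=2,lo=1
L=2*4+2=10  i=0*4+0*2+1=1

10,1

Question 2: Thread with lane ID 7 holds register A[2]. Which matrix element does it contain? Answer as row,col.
9,6

lane 7: G=1 (7/4), T=3 (7%4)
i=2: r=1+8=9, c=3*2+0+0=6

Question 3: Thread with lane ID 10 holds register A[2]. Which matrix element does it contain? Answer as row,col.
10,4

L=10→G=10>>2=2, T=10&3=2
[2]→row 2+8=10  col 2·2+0+0=4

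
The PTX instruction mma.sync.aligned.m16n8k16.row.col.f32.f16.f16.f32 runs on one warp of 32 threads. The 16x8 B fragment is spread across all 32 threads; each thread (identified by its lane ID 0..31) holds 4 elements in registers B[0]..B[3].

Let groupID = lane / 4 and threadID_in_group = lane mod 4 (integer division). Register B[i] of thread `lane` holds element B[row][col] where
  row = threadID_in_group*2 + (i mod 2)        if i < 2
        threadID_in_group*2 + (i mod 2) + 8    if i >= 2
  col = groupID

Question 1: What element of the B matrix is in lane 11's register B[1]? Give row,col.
L=11→G=11>>2=2, T=11&3=3
[1]→row 3·2+1+0=7  col G=2

7,2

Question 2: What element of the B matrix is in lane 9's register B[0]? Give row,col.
lane 9: gid=2 (9/4), tid=1 (9%4)
i=0: r=1*2+0+0=2, c=gid=2

2,2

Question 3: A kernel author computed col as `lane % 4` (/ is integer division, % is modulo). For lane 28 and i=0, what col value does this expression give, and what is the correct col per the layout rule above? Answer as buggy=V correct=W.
`lane % 4`[28,0]=>0
lane 28=>28/4=7, 28 mod 4=0
i=0  r:2·0+0+0=>0  c:7
col: 0 vs 7

buggy=0 correct=7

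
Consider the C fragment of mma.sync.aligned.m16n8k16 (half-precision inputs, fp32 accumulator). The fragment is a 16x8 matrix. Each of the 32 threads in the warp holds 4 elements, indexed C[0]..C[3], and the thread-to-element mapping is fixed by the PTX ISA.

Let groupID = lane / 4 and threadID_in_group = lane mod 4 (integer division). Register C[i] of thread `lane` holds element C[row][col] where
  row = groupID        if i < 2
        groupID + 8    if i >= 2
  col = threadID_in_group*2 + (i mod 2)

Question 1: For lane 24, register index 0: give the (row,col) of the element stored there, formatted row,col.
6,0

L=24->g=24>>2=6, t=24&3=0
[0]->row 6+0=6  col 0·2+0=0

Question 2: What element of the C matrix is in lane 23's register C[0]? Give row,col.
5,6

lane 23⇒23/4=5, 23 mod 4=3
i=0  r:5+0⇒5  c:2·3+0⇒6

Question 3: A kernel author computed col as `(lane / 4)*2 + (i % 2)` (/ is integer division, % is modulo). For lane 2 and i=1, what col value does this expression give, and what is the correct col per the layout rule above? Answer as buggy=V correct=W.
`(lane / 4)*2 + (i % 2)`[2,1]->1
lane 2->2/4=0, 2 mod 4=2
i=1  r:0+0->0  c:2·2+1->5
col: 1 vs 5

buggy=1 correct=5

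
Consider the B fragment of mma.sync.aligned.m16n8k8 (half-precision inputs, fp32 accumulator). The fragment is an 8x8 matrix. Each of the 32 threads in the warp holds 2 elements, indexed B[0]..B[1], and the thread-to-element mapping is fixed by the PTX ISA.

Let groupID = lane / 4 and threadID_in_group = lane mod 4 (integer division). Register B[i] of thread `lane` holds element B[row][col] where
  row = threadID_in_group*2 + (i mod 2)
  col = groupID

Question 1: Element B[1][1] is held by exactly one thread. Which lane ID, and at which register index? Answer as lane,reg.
4,1

c=1⇒gr=1  r=1⇒th=0,odd=1
L=1*4+0=4  i=1=1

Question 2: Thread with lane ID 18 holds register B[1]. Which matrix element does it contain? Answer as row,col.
5,4

18: g=4,t=2
[1] (2*2+1,4) = (5,4)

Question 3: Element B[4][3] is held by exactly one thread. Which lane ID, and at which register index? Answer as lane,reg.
c=3⇒gr=3  r=4⇒th=2,odd=0
L=3*4+2=14  i=0=0

14,0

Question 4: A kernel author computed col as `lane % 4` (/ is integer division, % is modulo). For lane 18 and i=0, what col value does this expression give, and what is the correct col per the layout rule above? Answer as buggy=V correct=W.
`lane % 4`[18,0]->2
18: gid=4,tid=2
[0] (2*2+0,4) = (4,4)
col: 2 vs 4

buggy=2 correct=4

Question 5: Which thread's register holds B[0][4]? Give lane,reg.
c=4→G=4  r=0→T=0,p=0
L=4*4+0=16  i=0=0

16,0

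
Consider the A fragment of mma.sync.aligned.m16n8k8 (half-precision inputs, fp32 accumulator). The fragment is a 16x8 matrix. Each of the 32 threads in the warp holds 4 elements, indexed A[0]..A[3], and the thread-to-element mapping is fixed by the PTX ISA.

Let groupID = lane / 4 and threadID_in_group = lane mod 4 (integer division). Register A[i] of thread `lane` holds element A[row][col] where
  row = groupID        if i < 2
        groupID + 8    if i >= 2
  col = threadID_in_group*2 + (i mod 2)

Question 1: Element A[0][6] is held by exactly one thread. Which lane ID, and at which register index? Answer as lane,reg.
r: 0->gid=0,r8=0  c: 6->tid=3,i&1=0
L=0*4+3=3  i=0*2+0=0

3,0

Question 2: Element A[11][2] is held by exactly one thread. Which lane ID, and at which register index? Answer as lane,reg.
r: 11->gid=3,r8=1  c: 2->tid=1,i&1=0
L=3*4+1=13  i=1*2+0=2

13,2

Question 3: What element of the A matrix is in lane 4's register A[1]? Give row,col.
1,1

4: g=1,t=0
[1] (1+0,0*2+1) = (1,1)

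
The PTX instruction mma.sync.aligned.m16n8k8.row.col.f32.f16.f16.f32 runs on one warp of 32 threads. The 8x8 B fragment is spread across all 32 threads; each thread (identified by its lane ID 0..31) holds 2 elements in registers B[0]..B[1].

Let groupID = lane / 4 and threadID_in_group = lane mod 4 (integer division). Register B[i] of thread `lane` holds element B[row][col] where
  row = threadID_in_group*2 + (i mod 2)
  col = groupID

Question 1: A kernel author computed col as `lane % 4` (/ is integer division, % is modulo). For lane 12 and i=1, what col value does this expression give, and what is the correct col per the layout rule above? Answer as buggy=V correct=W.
`lane % 4`[12,1]→0
lane 12→12/4=3, 12 mod 4=0
i=1  r:2·0+1→1  c:3
col: 0 vs 3

buggy=0 correct=3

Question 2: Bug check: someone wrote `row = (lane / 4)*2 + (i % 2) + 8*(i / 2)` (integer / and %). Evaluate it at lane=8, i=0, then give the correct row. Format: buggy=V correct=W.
`(lane / 4)*2 + (i % 2) + 8*(i / 2)`[8,0]->4
L=8->gid=8>>2=2, tid=8&3=0
[0]->row 0·2+0=0  col gid=2
row: 4 vs 0

buggy=4 correct=0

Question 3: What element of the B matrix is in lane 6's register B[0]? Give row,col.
4,1

L=6→G=6>>2=1, T=6&3=2
[0]→row 2·2+0=4  col G=1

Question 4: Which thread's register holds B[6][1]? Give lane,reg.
7,0

c:1=>grp=1  r:6=>tig=3,lo=0
L=1*4+3=7  i=0=0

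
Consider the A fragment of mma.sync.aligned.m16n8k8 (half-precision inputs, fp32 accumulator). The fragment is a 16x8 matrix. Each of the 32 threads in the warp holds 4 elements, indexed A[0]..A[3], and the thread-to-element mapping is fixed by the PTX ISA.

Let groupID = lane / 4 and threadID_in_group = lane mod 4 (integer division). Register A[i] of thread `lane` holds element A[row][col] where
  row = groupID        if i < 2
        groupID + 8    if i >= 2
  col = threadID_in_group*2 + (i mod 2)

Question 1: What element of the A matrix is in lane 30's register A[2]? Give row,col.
15,4

30: grp=7,tig=2
[2] (7+8,2*2+0) = (15,4)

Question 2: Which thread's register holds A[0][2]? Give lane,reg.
1,0

r:0=>grp=0,rB=0  c:2=>tig=1,lo=0
L=0*4+1=1  i=0*2+0=0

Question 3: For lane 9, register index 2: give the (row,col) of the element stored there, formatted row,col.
9: grp=2,tig=1
[2] (2+8,1*2+0) = (10,2)

10,2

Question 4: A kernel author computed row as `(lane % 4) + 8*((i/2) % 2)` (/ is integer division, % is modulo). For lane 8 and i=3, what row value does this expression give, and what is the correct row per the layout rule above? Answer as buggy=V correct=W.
buggy=8 correct=10

`(lane % 4) + 8*((i/2) % 2)`[8,3]->8
lane 8->8/4=2, 8 mod 4=0
i=3  r:2+8->10  c:2·0+1->1
row: 8 vs 10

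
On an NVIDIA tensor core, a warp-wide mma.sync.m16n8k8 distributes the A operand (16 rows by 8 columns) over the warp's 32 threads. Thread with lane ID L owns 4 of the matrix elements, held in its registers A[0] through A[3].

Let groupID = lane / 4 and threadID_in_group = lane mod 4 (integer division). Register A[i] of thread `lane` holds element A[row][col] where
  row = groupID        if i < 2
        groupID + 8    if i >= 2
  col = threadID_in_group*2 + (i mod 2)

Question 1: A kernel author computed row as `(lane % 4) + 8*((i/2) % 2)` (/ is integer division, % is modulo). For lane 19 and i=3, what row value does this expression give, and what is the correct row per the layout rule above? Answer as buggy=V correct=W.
`(lane % 4) + 8*((i/2) % 2)`[19,3]->11
lane 19->19/4=4, 19 mod 4=3
i=3  r:4+8->12  c:2·3+1->7
row: 11 vs 12

buggy=11 correct=12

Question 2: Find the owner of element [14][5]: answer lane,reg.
26,3

r=14⇒gr=6,Rb=1  c=5⇒th=2,odd=1
L=6*4+2=26  i=1*2+1=3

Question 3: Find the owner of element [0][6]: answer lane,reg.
r=0→G=0,rhi=0  c=6→T=3,p=0
L=0*4+3=3  i=0*2+0=0

3,0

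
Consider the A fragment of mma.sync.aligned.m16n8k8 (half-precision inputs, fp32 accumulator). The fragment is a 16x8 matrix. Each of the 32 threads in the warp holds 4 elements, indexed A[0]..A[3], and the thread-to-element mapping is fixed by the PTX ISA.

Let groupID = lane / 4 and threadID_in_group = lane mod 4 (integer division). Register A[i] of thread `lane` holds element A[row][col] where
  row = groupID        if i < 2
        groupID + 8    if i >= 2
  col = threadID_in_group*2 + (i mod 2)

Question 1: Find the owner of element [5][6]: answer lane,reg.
r=5→G=5,rhi=0  c=6→T=3,p=0
L=5*4+3=23  i=0*2+0=0

23,0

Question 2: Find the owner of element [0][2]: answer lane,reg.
r:0=>grp=0,rB=0  c:2=>tig=1,lo=0
L=0*4+1=1  i=0*2+0=0

1,0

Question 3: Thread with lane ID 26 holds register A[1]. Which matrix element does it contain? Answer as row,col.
26: grp=6,tig=2
[1] (6+0,2*2+1) = (6,5)

6,5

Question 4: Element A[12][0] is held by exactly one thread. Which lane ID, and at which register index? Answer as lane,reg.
16,2

r=12⇒gr=4,Rb=1  c=0⇒th=0,odd=0
L=4*4+0=16  i=1*2+0=2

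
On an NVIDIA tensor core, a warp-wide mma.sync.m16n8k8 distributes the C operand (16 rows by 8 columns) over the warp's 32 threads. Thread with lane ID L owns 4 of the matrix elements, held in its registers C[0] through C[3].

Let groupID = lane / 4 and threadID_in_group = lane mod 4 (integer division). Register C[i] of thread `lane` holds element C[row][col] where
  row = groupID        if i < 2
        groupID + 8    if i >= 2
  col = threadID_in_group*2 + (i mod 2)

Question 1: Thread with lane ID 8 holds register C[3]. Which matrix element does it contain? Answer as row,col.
10,1

8: gr=2,th=0
[3] (2+8,0*2+1) = (10,1)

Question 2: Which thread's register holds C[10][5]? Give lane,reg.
r=10→G=2,rhi=1  c=5→T=2,p=1
L=2*4+2=10  i=1*2+1=3

10,3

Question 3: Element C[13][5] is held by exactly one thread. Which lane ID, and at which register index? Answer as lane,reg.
r=13→G=5,rhi=1  c=5→T=2,p=1
L=5*4+2=22  i=1*2+1=3

22,3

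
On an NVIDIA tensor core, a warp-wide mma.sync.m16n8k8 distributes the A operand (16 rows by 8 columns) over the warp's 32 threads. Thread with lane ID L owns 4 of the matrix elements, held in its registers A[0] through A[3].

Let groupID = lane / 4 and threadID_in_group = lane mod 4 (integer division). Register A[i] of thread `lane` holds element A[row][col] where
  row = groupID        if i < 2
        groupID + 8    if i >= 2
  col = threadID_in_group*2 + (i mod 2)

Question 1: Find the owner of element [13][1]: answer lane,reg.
r=13→G=5,rhi=1  c=1→T=0,p=1
L=5*4+0=20  i=1*2+1=3

20,3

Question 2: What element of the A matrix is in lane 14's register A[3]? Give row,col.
11,5

L=14=>grp=14>>2=3, tig=14&3=2
[3]=>row 3+8=11  col 2·2+1=5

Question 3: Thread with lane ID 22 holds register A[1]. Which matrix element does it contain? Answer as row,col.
lane 22: gid=5 (22/4), tid=2 (22%4)
i=1: r=5+0=5, c=2*2+1=5

5,5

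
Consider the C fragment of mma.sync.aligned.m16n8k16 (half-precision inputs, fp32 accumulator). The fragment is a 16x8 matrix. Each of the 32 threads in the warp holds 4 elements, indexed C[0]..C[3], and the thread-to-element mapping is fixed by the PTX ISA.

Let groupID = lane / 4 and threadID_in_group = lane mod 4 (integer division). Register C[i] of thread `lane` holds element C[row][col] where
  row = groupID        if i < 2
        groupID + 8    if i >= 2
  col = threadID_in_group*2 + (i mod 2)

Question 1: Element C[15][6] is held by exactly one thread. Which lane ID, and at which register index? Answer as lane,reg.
r=15→G=7,rhi=1  c=6→T=3,p=0
L=7*4+3=31  i=1*2+0=2

31,2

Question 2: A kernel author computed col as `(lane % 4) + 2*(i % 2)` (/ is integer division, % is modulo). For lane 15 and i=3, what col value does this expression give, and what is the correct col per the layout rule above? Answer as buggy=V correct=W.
`(lane % 4) + 2*(i % 2)`[15,3]→5
L=15→G=15>>2=3, T=15&3=3
[3]→row 3+8=11  col 3·2+1=7
col: 5 vs 7

buggy=5 correct=7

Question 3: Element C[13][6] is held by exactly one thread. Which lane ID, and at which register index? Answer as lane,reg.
r=13⇒gr=5,Rb=1  c=6⇒th=3,odd=0
L=5*4+3=23  i=1*2+0=2

23,2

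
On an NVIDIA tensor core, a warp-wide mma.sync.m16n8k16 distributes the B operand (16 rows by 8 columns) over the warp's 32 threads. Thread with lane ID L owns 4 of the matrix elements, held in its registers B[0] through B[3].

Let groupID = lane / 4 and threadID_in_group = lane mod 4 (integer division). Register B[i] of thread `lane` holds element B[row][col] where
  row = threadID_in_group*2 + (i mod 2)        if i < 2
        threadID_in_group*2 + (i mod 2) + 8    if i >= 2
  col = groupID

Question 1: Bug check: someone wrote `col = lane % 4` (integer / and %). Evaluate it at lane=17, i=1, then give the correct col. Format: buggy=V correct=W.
`lane % 4`[17,1]=>1
L=17=>grp=17>>2=4, tig=17&3=1
[1]=>row 1·2+1+0=3  col grp=4
col: 1 vs 4

buggy=1 correct=4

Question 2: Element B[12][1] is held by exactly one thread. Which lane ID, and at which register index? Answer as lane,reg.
c=1→G=1  r=12→rhi=1,T=2,p=0
L=1*4+2=6  i=1*2+0=2

6,2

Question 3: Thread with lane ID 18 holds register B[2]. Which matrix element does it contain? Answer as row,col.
18: grp=4,tig=2
[2] (2*2+0+8,4) = (12,4)

12,4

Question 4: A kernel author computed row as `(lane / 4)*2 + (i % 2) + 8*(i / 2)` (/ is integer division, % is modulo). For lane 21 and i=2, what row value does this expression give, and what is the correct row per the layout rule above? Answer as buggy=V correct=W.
buggy=18 correct=10

`(lane / 4)*2 + (i % 2) + 8*(i / 2)`[21,2]->18
lane 21->21/4=5, 21 mod 4=1
i=2  r:2·1+0+8->10  c:5
row: 18 vs 10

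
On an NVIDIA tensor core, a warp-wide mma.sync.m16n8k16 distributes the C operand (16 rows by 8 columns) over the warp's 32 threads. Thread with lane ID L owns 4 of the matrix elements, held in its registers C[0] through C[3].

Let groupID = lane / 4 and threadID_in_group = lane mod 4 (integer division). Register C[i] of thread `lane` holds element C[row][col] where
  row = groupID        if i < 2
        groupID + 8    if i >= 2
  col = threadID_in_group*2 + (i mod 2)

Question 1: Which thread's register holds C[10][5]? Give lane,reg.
r=10⇒gr=2,Rb=1  c=5⇒th=2,odd=1
L=2*4+2=10  i=1*2+1=3

10,3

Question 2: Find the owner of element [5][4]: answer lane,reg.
r=5->g=5,rb=0  c=4->t=2,b0=0
L=5*4+2=22  i=0*2+0=0

22,0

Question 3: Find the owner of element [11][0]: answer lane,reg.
r:11=>grp=3,rB=1  c:0=>tig=0,lo=0
L=3*4+0=12  i=1*2+0=2

12,2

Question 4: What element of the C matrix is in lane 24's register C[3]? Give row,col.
L=24->g=24>>2=6, t=24&3=0
[3]->row 6+8=14  col 0·2+1=1

14,1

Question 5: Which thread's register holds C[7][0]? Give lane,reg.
r=7->g=7,rb=0  c=0->t=0,b0=0
L=7*4+0=28  i=0*2+0=0

28,0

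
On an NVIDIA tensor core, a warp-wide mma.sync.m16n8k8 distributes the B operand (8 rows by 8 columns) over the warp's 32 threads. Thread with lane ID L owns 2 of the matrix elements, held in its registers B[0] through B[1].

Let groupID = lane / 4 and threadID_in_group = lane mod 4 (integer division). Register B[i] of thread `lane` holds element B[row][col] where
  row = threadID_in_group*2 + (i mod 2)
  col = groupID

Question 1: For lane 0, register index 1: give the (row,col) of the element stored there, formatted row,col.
0: g=0,t=0
[1] (0*2+1,0) = (1,0)

1,0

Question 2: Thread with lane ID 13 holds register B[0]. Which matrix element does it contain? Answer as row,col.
2,3

lane 13: gid=3 (13/4), tid=1 (13%4)
i=0: r=1*2+0=2, c=gid=3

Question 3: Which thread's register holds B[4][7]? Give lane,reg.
c: 7->gid=7  r: 4->tid=2,i&1=0
L=7*4+2=30  i=0=0

30,0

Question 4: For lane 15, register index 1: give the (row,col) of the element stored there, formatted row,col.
7,3

lane 15: gid=3 (15/4), tid=3 (15%4)
i=1: r=3*2+1=7, c=gid=3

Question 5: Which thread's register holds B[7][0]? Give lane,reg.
3,1

c: 0->gid=0  r: 7->tid=3,i&1=1
L=0*4+3=3  i=1=1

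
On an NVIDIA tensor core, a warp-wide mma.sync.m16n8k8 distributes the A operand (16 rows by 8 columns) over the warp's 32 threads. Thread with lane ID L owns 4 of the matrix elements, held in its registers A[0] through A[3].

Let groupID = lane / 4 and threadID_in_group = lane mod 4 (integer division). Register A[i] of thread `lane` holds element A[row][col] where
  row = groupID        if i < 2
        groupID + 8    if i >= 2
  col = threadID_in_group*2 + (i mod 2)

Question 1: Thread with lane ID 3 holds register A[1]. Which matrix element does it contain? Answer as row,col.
L=3->gid=3>>2=0, tid=3&3=3
[1]->row 0+0=0  col 3·2+1=7

0,7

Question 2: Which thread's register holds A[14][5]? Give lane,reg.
r=14⇒gr=6,Rb=1  c=5⇒th=2,odd=1
L=6*4+2=26  i=1*2+1=3

26,3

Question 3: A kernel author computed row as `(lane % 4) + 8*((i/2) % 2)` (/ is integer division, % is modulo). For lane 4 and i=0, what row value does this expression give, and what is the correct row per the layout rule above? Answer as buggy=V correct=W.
buggy=0 correct=1

`(lane % 4) + 8*((i/2) % 2)`[4,0]→0
L=4→G=4>>2=1, T=4&3=0
[0]→row 1+0=1  col 0·2+0=0
row: 0 vs 1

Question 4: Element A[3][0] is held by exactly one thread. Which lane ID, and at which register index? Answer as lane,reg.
12,0

r:3=>grp=3,rB=0  c:0=>tig=0,lo=0
L=3*4+0=12  i=0*2+0=0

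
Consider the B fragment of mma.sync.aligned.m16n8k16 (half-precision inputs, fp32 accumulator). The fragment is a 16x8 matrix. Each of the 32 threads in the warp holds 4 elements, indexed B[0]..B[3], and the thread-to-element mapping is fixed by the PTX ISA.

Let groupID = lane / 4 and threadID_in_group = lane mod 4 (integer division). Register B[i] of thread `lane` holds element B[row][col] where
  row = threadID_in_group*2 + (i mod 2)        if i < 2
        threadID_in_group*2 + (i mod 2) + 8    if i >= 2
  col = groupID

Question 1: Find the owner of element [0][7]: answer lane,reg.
c=7⇒gr=7  r=0⇒Rb=0,th=0,odd=0
L=7*4+0=28  i=0*2+0=0

28,0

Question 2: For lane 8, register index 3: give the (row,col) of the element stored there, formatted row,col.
9,2

L=8->g=8>>2=2, t=8&3=0
[3]->row 0·2+1+8=9  col g=2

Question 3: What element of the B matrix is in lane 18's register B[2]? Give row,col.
12,4

L=18→G=18>>2=4, T=18&3=2
[2]→row 2·2+0+8=12  col G=4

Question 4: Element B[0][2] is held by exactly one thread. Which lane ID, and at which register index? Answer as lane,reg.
c=2→G=2  r=0→rhi=0,T=0,p=0
L=2*4+0=8  i=0*2+0=0

8,0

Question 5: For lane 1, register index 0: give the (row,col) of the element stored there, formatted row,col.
2,0

L=1->g=1>>2=0, t=1&3=1
[0]->row 1·2+0+0=2  col g=0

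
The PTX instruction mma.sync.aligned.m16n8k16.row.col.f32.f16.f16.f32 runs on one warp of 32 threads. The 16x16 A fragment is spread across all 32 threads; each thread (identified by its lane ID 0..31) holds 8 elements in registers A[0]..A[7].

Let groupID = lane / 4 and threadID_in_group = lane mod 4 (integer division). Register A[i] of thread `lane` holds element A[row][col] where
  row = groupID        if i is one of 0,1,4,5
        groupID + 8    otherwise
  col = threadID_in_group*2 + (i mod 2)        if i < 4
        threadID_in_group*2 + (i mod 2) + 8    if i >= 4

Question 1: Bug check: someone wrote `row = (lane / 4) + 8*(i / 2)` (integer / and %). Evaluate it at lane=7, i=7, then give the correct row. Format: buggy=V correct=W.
`(lane / 4) + 8*(i / 2)`[7,7]=>25
lane 7: grp=1 (7/4), tig=3 (7%4)
i=7: r=1+8=9, c=3*2+1+8=15
row: 25 vs 9

buggy=25 correct=9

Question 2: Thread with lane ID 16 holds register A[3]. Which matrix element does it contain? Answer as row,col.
16: gr=4,th=0
[3] (4+8,0*2+1+0) = (12,1)

12,1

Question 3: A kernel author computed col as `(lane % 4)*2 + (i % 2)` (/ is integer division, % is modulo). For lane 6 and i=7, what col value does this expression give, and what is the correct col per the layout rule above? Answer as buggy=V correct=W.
buggy=5 correct=13

`(lane % 4)*2 + (i % 2)`[6,7]->5
lane 6: g=1 (6/4), t=2 (6%4)
i=7: r=1+8=9, c=2*2+1+8=13
col: 5 vs 13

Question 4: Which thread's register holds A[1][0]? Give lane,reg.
4,0

r:1=>grp=1,rB=0  c:0=>cB=0,tig=0,lo=0
L=1*4+0=4  i=0*4+0*2+0=0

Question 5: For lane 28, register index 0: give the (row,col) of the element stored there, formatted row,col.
L=28->gid=28>>2=7, tid=28&3=0
[0]->row 7+0=7  col 0·2+0+0=0

7,0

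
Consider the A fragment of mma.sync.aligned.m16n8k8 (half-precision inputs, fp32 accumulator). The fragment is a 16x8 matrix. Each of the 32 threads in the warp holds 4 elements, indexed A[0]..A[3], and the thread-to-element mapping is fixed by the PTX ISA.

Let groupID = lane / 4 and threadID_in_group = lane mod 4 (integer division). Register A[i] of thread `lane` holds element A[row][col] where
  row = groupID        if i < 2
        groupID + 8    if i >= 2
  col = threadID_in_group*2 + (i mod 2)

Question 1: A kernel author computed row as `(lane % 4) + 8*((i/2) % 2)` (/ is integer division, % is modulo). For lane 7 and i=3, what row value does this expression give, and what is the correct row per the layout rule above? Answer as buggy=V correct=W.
`(lane % 4) + 8*((i/2) % 2)`[7,3]=>11
7: grp=1,tig=3
[3] (1+8,3*2+1) = (9,7)
row: 11 vs 9

buggy=11 correct=9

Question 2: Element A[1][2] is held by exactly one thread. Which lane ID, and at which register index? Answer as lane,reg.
5,0

r=1→G=1,rhi=0  c=2→T=1,p=0
L=1*4+1=5  i=0*2+0=0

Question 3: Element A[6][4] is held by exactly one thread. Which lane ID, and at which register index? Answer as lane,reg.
26,0

r=6⇒gr=6,Rb=0  c=4⇒th=2,odd=0
L=6*4+2=26  i=0*2+0=0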